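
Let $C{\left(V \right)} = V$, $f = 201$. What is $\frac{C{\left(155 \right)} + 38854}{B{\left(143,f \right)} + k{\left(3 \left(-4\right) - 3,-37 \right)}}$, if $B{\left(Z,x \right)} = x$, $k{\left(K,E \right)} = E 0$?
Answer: $\frac{13003}{67} \approx 194.07$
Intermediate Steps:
$k{\left(K,E \right)} = 0$
$\frac{C{\left(155 \right)} + 38854}{B{\left(143,f \right)} + k{\left(3 \left(-4\right) - 3,-37 \right)}} = \frac{155 + 38854}{201 + 0} = \frac{39009}{201} = 39009 \cdot \frac{1}{201} = \frac{13003}{67}$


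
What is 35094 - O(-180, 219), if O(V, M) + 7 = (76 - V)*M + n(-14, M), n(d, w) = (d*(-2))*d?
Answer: -20571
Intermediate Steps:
n(d, w) = -2*d² (n(d, w) = (-2*d)*d = -2*d²)
O(V, M) = -399 + M*(76 - V) (O(V, M) = -7 + ((76 - V)*M - 2*(-14)²) = -7 + (M*(76 - V) - 2*196) = -7 + (M*(76 - V) - 392) = -7 + (-392 + M*(76 - V)) = -399 + M*(76 - V))
35094 - O(-180, 219) = 35094 - (-399 + 76*219 - 1*219*(-180)) = 35094 - (-399 + 16644 + 39420) = 35094 - 1*55665 = 35094 - 55665 = -20571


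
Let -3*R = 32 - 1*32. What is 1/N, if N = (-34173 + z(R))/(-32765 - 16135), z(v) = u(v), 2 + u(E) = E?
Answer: 1956/1367 ≈ 1.4309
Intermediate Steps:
R = 0 (R = -(32 - 1*32)/3 = -(32 - 32)/3 = -1/3*0 = 0)
u(E) = -2 + E
z(v) = -2 + v
N = 1367/1956 (N = (-34173 + (-2 + 0))/(-32765 - 16135) = (-34173 - 2)/(-48900) = -34175*(-1/48900) = 1367/1956 ≈ 0.69888)
1/N = 1/(1367/1956) = 1956/1367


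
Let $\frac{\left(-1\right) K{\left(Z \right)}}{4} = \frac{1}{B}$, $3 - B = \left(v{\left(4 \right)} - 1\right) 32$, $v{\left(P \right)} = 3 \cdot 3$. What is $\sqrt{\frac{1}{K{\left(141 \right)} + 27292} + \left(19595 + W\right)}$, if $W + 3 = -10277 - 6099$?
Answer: $\frac{\sqrt{9583151039877815}}{1726220} \approx 56.71$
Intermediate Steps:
$W = -16379$ ($W = -3 - 16376 = -16379$)
$v{\left(P \right)} = 9$
$B = -253$ ($B = 3 - \left(9 - 1\right) 32 = 3 - 8 \cdot 32 = 3 - 256 = -253$)
$K{\left(Z \right)} = \frac{4}{253}$ ($K{\left(Z \right)} = - \frac{4}{-253} = \left(-4\right) \left(- \frac{1}{253}\right) = \frac{4}{253}$)
$\sqrt{\frac{1}{K{\left(141 \right)} + 27292} + \left(19595 + W\right)} = \sqrt{\frac{1}{\frac{4}{253} + 27292} + \left(19595 - 16379\right)} = \sqrt{\frac{1}{\frac{6904880}{253}} + 3216} = \sqrt{\frac{253}{6904880} + 3216} = \sqrt{\frac{22206094333}{6904880}} = \frac{\sqrt{9583151039877815}}{1726220}$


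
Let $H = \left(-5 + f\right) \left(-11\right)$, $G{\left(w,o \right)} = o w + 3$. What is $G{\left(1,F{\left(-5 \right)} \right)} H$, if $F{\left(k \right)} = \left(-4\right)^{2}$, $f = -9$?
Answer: $2926$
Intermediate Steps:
$F{\left(k \right)} = 16$
$G{\left(w,o \right)} = 3 + o w$
$H = 154$ ($H = \left(-5 - 9\right) \left(-11\right) = \left(-14\right) \left(-11\right) = 154$)
$G{\left(1,F{\left(-5 \right)} \right)} H = \left(3 + 16 \cdot 1\right) 154 = \left(3 + 16\right) 154 = 19 \cdot 154 = 2926$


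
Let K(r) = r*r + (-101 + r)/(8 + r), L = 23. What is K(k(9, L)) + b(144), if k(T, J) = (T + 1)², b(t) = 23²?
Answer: 1137131/108 ≈ 10529.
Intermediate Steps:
b(t) = 529
k(T, J) = (1 + T)²
K(r) = r² + (-101 + r)/(8 + r)
K(k(9, L)) + b(144) = (-101 + (1 + 9)² + ((1 + 9)²)³ + 8*((1 + 9)²)²)/(8 + (1 + 9)²) + 529 = (-101 + 10² + (10²)³ + 8*(10²)²)/(8 + 10²) + 529 = (-101 + 100 + 100³ + 8*100²)/(8 + 100) + 529 = (-101 + 100 + 1000000 + 8*10000)/108 + 529 = (-101 + 100 + 1000000 + 80000)/108 + 529 = (1/108)*1079999 + 529 = 1079999/108 + 529 = 1137131/108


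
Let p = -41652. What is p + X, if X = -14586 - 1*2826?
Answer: -59064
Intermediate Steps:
X = -17412 (X = -14586 - 2826 = -17412)
p + X = -41652 - 17412 = -59064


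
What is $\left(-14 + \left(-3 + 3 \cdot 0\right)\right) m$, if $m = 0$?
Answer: $0$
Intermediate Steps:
$\left(-14 + \left(-3 + 3 \cdot 0\right)\right) m = \left(-14 + \left(-3 + 3 \cdot 0\right)\right) 0 = \left(-14 + \left(-3 + 0\right)\right) 0 = \left(-14 - 3\right) 0 = \left(-17\right) 0 = 0$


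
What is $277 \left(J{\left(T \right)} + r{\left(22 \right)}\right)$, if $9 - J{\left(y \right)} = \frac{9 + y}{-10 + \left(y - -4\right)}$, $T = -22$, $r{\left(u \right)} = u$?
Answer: $\frac{236835}{28} \approx 8458.4$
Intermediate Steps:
$J{\left(y \right)} = 9 - \frac{9 + y}{-6 + y}$ ($J{\left(y \right)} = 9 - \frac{9 + y}{-10 + \left(y - -4\right)} = 9 - \frac{9 + y}{-10 + \left(y + 4\right)} = 9 - \frac{9 + y}{-10 + \left(4 + y\right)} = 9 - \frac{9 + y}{-6 + y}$)
$277 \left(J{\left(T \right)} + r{\left(22 \right)}\right) = 277 \left(\frac{-63 + 8 \left(-22\right)}{-6 - 22} + 22\right) = 277 \left(\frac{-63 - 176}{-28} + 22\right) = 277 \left(\left(- \frac{1}{28}\right) \left(-239\right) + 22\right) = 277 \left(\frac{239}{28} + 22\right) = 277 \cdot \frac{855}{28} = \frac{236835}{28}$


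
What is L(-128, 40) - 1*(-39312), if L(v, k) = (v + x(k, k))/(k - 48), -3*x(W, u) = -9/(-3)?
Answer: 314625/8 ≈ 39328.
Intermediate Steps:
x(W, u) = -1 (x(W, u) = -(-3)/(-3) = -(-3)*(-1)/3 = -⅓*3 = -1)
L(v, k) = (-1 + v)/(-48 + k) (L(v, k) = (v - 1)/(k - 48) = (-1 + v)/(-48 + k))
L(-128, 40) - 1*(-39312) = (-1 - 128)/(-48 + 40) - 1*(-39312) = -129/(-8) + 39312 = -⅛*(-129) + 39312 = 129/8 + 39312 = 314625/8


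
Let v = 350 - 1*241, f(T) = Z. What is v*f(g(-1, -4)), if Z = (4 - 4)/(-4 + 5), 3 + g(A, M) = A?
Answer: 0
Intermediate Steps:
g(A, M) = -3 + A
Z = 0 (Z = 0/1 = 0*1 = 0)
f(T) = 0
v = 109 (v = 350 - 241 = 109)
v*f(g(-1, -4)) = 109*0 = 0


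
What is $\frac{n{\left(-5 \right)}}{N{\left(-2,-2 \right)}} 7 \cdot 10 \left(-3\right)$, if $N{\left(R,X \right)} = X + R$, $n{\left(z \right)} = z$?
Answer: $- \frac{525}{2} \approx -262.5$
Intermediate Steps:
$N{\left(R,X \right)} = R + X$
$\frac{n{\left(-5 \right)}}{N{\left(-2,-2 \right)}} 7 \cdot 10 \left(-3\right) = - \frac{5}{-2 - 2} \cdot 7 \cdot 10 \left(-3\right) = - \frac{5}{-4} \cdot 70 \left(-3\right) = \left(-5\right) \left(- \frac{1}{4}\right) \left(-210\right) = \frac{5}{4} \left(-210\right) = - \frac{525}{2}$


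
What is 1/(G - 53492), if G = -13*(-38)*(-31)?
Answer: -1/68806 ≈ -1.4534e-5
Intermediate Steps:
G = -15314 (G = 494*(-31) = -15314)
1/(G - 53492) = 1/(-15314 - 53492) = 1/(-68806) = -1/68806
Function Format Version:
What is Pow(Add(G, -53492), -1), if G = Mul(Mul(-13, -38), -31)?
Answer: Rational(-1, 68806) ≈ -1.4534e-5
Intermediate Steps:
G = -15314 (G = Mul(494, -31) = -15314)
Pow(Add(G, -53492), -1) = Pow(Add(-15314, -53492), -1) = Pow(-68806, -1) = Rational(-1, 68806)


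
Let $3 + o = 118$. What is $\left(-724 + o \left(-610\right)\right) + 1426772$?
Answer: $1355898$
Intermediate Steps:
$o = 115$ ($o = -3 + 118 = 115$)
$\left(-724 + o \left(-610\right)\right) + 1426772 = \left(-724 + 115 \left(-610\right)\right) + 1426772 = \left(-724 - 70150\right) + 1426772 = -70874 + 1426772 = 1355898$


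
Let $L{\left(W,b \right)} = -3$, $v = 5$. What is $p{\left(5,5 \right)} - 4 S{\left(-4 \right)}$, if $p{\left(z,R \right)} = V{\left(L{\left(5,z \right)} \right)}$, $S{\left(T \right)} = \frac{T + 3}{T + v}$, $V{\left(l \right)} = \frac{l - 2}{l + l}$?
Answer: $\frac{29}{6} \approx 4.8333$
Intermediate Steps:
$V{\left(l \right)} = \frac{-2 + l}{2 l}$
$S{\left(T \right)} = \frac{3 + T}{5 + T}$ ($S{\left(T \right)} = \frac{T + 3}{T + 5} = \frac{3 + T}{5 + T}$)
$p{\left(z,R \right)} = \frac{5}{6}$ ($p{\left(z,R \right)} = \frac{-2 - 3}{2 \left(-3\right)} = \frac{1}{2} \left(- \frac{1}{3}\right) \left(-5\right) = \frac{5}{6}$)
$p{\left(5,5 \right)} - 4 S{\left(-4 \right)} = \frac{5}{6} - 4 \frac{3 - 4}{5 - 4} = \frac{5}{6} - 4 \cdot 1^{-1} \left(-1\right) = \frac{5}{6} - 4 \cdot 1 \left(-1\right) = \frac{5}{6} - -4 = \frac{5}{6} + 4 = \frac{29}{6}$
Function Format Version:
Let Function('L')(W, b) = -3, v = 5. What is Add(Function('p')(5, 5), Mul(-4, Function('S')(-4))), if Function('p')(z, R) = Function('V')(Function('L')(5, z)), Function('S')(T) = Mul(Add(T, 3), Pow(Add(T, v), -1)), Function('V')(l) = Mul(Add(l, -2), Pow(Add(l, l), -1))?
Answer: Rational(29, 6) ≈ 4.8333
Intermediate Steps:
Function('V')(l) = Mul(Rational(1, 2), Pow(l, -1), Add(-2, l)) (Function('V')(l) = Mul(Add(-2, l), Pow(Mul(2, l), -1)) = Mul(Add(-2, l), Mul(Rational(1, 2), Pow(l, -1))) = Mul(Rational(1, 2), Pow(l, -1), Add(-2, l)))
Function('S')(T) = Mul(Pow(Add(5, T), -1), Add(3, T)) (Function('S')(T) = Mul(Add(T, 3), Pow(Add(T, 5), -1)) = Mul(Add(3, T), Pow(Add(5, T), -1)) = Mul(Pow(Add(5, T), -1), Add(3, T)))
Function('p')(z, R) = Rational(5, 6) (Function('p')(z, R) = Mul(Rational(1, 2), Pow(-3, -1), Add(-2, -3)) = Mul(Rational(1, 2), Rational(-1, 3), -5) = Rational(5, 6))
Add(Function('p')(5, 5), Mul(-4, Function('S')(-4))) = Add(Rational(5, 6), Mul(-4, Mul(Pow(Add(5, -4), -1), Add(3, -4)))) = Add(Rational(5, 6), Mul(-4, Mul(Pow(1, -1), -1))) = Add(Rational(5, 6), Mul(-4, Mul(1, -1))) = Add(Rational(5, 6), Mul(-4, -1)) = Add(Rational(5, 6), 4) = Rational(29, 6)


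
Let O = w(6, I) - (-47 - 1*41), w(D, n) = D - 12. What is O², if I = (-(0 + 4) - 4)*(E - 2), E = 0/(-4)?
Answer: 6724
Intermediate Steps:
E = 0 (E = 0*(-¼) = 0)
I = 16 (I = (-(0 + 4) - 4)*(0 - 2) = (-1*4 - 4)*(-2) = (-4 - 4)*(-2) = -8*(-2) = 16)
w(D, n) = -12 + D
O = 82 (O = (-12 + 6) - (-47 - 1*41) = -6 - (-47 - 41) = -6 - 1*(-88) = -6 + 88 = 82)
O² = 82² = 6724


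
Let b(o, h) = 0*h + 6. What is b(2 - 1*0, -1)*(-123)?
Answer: -738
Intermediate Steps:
b(o, h) = 6 (b(o, h) = 0 + 6 = 6)
b(2 - 1*0, -1)*(-123) = 6*(-123) = -738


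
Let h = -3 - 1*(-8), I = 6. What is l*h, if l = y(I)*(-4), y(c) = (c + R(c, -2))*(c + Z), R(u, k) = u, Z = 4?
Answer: -2400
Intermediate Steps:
y(c) = 2*c*(4 + c) (y(c) = (c + c)*(c + 4) = (2*c)*(4 + c) = 2*c*(4 + c))
h = 5 (h = -3 + 8 = 5)
l = -480 (l = (2*6*(4 + 6))*(-4) = (2*6*10)*(-4) = 120*(-4) = -480)
l*h = -480*5 = -2400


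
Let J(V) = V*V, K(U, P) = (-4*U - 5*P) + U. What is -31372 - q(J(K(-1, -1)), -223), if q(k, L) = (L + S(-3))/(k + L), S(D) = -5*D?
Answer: -4988356/159 ≈ -31373.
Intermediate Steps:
K(U, P) = -5*P - 3*U (K(U, P) = (-5*P - 4*U) + U = -5*P - 3*U)
J(V) = V²
q(k, L) = (15 + L)/(L + k) (q(k, L) = (L - 5*(-3))/(k + L) = (L + 15)/(L + k) = (15 + L)/(L + k))
-31372 - q(J(K(-1, -1)), -223) = -31372 - (15 - 223)/(-223 + (-5*(-1) - 3*(-1))²) = -31372 - (-208)/(-223 + (5 + 3)²) = -31372 - (-208)/(-223 + 8²) = -31372 - (-208)/(-223 + 64) = -31372 - (-208)/(-159) = -31372 - (-1)*(-208)/159 = -31372 - 1*208/159 = -31372 - 208/159 = -4988356/159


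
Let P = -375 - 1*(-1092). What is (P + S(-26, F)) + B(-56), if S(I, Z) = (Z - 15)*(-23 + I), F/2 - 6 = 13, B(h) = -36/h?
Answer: -5731/14 ≈ -409.36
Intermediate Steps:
F = 38 (F = 12 + 2*13 = 12 + 26 = 38)
P = 717 (P = -375 + 1092 = 717)
S(I, Z) = (-23 + I)*(-15 + Z) (S(I, Z) = (-15 + Z)*(-23 + I) = (-23 + I)*(-15 + Z))
(P + S(-26, F)) + B(-56) = (717 + (345 - 23*38 - 15*(-26) - 26*38)) - 36/(-56) = (717 + (345 - 874 + 390 - 988)) - 36*(-1/56) = (717 - 1127) + 9/14 = -410 + 9/14 = -5731/14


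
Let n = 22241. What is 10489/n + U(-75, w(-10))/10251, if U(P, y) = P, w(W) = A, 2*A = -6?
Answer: 35284888/75997497 ≈ 0.46429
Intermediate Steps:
A = -3 (A = (½)*(-6) = -3)
w(W) = -3
10489/n + U(-75, w(-10))/10251 = 10489/22241 - 75/10251 = 10489*(1/22241) - 75*1/10251 = 10489/22241 - 25/3417 = 35284888/75997497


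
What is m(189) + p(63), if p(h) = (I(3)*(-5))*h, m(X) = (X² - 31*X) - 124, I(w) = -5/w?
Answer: 30263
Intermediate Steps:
m(X) = -124 + X² - 31*X
p(h) = 25*h/3 (p(h) = (-5/3*(-5))*h = 25*h/3)
m(189) + p(63) = (-124 + 189² - 31*189) + (25/3)*63 = (-124 + 35721 - 5859) + 525 = 29738 + 525 = 30263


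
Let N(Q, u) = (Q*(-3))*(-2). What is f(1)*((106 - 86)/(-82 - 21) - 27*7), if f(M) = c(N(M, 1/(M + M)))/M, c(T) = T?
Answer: -116922/103 ≈ -1135.2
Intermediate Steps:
N(Q, u) = 6*Q (N(Q, u) = -3*Q*(-2) = 6*Q)
f(M) = 6 (f(M) = (6*M)/M = 6)
f(1)*((106 - 86)/(-82 - 21) - 27*7) = 6*((106 - 86)/(-82 - 21) - 27*7) = 6*(20/(-103) - 1*189) = 6*(20*(-1/103) - 189) = 6*(-20/103 - 189) = 6*(-19487/103) = -116922/103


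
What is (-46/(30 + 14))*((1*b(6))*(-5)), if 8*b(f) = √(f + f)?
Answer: 115*√3/88 ≈ 2.2635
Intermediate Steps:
b(f) = √2*√f/8 (b(f) = √(f + f)/8 = √(2*f)/8 = (√2*√f)/8 = √2*√f/8)
(-46/(30 + 14))*((1*b(6))*(-5)) = (-46/(30 + 14))*((1*(√2*√6/8))*(-5)) = (-46/44)*((1*(√3/4))*(-5)) = ((1/44)*(-46))*((√3/4)*(-5)) = -(-115)*√3/88 = 115*√3/88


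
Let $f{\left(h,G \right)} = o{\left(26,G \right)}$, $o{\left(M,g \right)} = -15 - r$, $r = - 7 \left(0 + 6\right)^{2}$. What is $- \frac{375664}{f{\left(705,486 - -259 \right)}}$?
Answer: $- \frac{375664}{237} \approx -1585.1$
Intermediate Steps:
$r = -252$ ($r = - 7 \cdot 6^{2} = \left(-7\right) 36 = -252$)
$o{\left(M,g \right)} = 237$ ($o{\left(M,g \right)} = -15 - -252 = -15 + 252 = 237$)
$f{\left(h,G \right)} = 237$
$- \frac{375664}{f{\left(705,486 - -259 \right)}} = - \frac{375664}{237}$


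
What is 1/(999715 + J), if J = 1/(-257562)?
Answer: 257562/257488594829 ≈ 1.0003e-6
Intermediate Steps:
J = -1/257562 ≈ -3.8826e-6
1/(999715 + J) = 1/(999715 - 1/257562) = 1/(257488594829/257562) = 257562/257488594829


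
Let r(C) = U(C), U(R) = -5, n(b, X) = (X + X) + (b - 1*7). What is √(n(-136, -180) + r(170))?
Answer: 2*I*√127 ≈ 22.539*I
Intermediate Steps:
n(b, X) = -7 + b + 2*X (n(b, X) = 2*X + (b - 7) = 2*X + (-7 + b) = -7 + b + 2*X)
r(C) = -5
√(n(-136, -180) + r(170)) = √((-7 - 136 + 2*(-180)) - 5) = √((-7 - 136 - 360) - 5) = √(-503 - 5) = √(-508) = 2*I*√127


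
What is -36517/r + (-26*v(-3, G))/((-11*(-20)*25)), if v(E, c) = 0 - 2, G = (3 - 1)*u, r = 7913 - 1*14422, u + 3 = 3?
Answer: 50295492/8949875 ≈ 5.6197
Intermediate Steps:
u = 0 (u = -3 + 3 = 0)
r = -6509 (r = 7913 - 14422 = -6509)
G = 0 (G = (3 - 1)*0 = 2*0 = 0)
v(E, c) = -2
-36517/r + (-26*v(-3, G))/((-11*(-20)*25)) = -36517/(-6509) + (-26*(-2))/((-11*(-20)*25)) = -36517*(-1/6509) + 52/((220*25)) = 36517/6509 + 52/5500 = 36517/6509 + 52*(1/5500) = 36517/6509 + 13/1375 = 50295492/8949875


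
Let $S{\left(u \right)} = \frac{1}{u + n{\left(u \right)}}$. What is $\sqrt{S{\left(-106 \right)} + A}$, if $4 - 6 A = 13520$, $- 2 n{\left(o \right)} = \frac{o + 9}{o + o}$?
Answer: $\frac{5 i \sqrt{1645194680682}}{135123} \approx 47.462 i$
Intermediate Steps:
$n{\left(o \right)} = - \frac{9 + o}{4 o}$ ($n{\left(o \right)} = - \frac{\left(o + 9\right) \frac{1}{o + o}}{2} = - \frac{\left(9 + o\right) \frac{1}{2 o}}{2} = - \frac{\frac{1}{2} \frac{1}{o} \left(9 + o\right)}{2} = - \frac{9 + o}{4 o}$)
$A = - \frac{6758}{3}$ ($A = \frac{2}{3} - \frac{6760}{3} = - \frac{6758}{3} \approx -2252.7$)
$S{\left(u \right)} = \frac{1}{u + \frac{-9 - u}{4 u}}$
$\sqrt{S{\left(-106 \right)} + A} = \sqrt{4 \left(-106\right) \frac{1}{-9 - -106 + 4 \left(-106\right)^{2}} - \frac{6758}{3}} = \sqrt{4 \left(-106\right) \frac{1}{-9 + 106 + 4 \cdot 11236} - \frac{6758}{3}} = \sqrt{4 \left(-106\right) \frac{1}{-9 + 106 + 44944} - \frac{6758}{3}} = \sqrt{4 \left(-106\right) \frac{1}{45041} - \frac{6758}{3}} = \sqrt{- \frac{424}{45041} - \frac{6758}{3}} = \sqrt{- \frac{304388350}{135123}} = \frac{5 i \sqrt{1645194680682}}{135123}$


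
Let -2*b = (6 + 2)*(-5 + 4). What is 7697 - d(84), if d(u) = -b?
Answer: 7701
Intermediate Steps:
b = 4 (b = -(6 + 2)*(-5 + 4)/2 = -4*(-1) = -½*(-8) = 4)
d(u) = -4 (d(u) = -1*4 = -4)
7697 - d(84) = 7697 - 1*(-4) = 7697 + 4 = 7701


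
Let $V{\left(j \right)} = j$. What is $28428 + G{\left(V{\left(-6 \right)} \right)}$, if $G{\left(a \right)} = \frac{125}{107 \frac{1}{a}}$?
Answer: $\frac{3041046}{107} \approx 28421.0$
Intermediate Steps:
$G{\left(a \right)} = \frac{125 a}{107}$ ($G{\left(a \right)} = 125 \frac{a}{107} = \frac{125 a}{107}$)
$28428 + G{\left(V{\left(-6 \right)} \right)} = 28428 + \frac{125}{107} \left(-6\right) = 28428 - \frac{750}{107} = \frac{3041046}{107}$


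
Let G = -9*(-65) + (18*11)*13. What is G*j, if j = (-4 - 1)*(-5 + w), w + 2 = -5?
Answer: 189540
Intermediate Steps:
w = -7 (w = -2 - 5 = -7)
j = 60 (j = (-4 - 1)*(-5 - 7) = -5*(-12) = 60)
G = 3159 (G = 585 + 198*13 = 585 + 2574 = 3159)
G*j = 3159*60 = 189540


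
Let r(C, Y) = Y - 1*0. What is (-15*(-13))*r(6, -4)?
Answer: -780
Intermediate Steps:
r(C, Y) = Y (r(C, Y) = Y + 0 = Y)
(-15*(-13))*r(6, -4) = -15*(-13)*(-4) = 195*(-4) = -780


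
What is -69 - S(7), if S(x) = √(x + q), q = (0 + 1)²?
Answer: -69 - 2*√2 ≈ -71.828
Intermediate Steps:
q = 1 (q = 1² = 1)
S(x) = √(1 + x) (S(x) = √(x + 1) = √(1 + x))
-69 - S(7) = -69 - √(1 + 7) = -69 - √8 = -69 - 2*√2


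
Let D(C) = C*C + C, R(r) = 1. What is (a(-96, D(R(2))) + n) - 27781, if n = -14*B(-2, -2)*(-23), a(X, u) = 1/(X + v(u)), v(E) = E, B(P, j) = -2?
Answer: -2671951/94 ≈ -28425.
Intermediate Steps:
D(C) = C + C² (D(C) = C² + C = C + C²)
a(X, u) = 1/(X + u)
n = -644 (n = -14*(-2)*(-23) = 28*(-23) = -644)
(a(-96, D(R(2))) + n) - 27781 = (1/(-96 + 1*(1 + 1)) - 644) - 27781 = (1/(-96 + 1*2) - 644) - 27781 = (1/(-96 + 2) - 644) - 27781 = (1/(-94) - 644) - 27781 = (-1/94 - 644) - 27781 = -60537/94 - 27781 = -2671951/94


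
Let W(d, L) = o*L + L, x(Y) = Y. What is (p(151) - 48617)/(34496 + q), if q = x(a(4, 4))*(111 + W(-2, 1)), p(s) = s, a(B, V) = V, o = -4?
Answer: -24233/17464 ≈ -1.3876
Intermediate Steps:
W(d, L) = -3*L (W(d, L) = -4*L + L = -3*L)
q = 432 (q = 4*(111 - 3*1) = 4*(111 - 3) = 4*108 = 432)
(p(151) - 48617)/(34496 + q) = (151 - 48617)/(34496 + 432) = -48466/34928 = -48466*1/34928 = -24233/17464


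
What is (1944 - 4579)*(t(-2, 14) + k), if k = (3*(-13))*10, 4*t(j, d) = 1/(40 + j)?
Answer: 156200165/152 ≈ 1.0276e+6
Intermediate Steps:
t(j, d) = 1/(4*(40 + j))
k = -390 (k = -39*10 = -390)
(1944 - 4579)*(t(-2, 14) + k) = (1944 - 4579)*(1/(4*(40 - 2)) - 390) = -2635*((¼)/38 - 390) = -2635*((¼)*(1/38) - 390) = -2635*(1/152 - 390) = -2635*(-59279/152) = 156200165/152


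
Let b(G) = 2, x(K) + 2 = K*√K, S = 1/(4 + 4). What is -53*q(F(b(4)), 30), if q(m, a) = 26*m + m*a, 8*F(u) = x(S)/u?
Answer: 371 - 371*√2/64 ≈ 362.80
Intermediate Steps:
S = ⅛ (S = 1/8 = ⅛ ≈ 0.12500)
x(K) = -2 + K^(3/2) (x(K) = -2 + K*√K = -2 + K^(3/2))
F(u) = (-2 + √2/32)/(8*u) (F(u) = ((-2 + (⅛)^(3/2))/u)/8 = ((-2 + √2/32)/u)/8 = (-2 + √2/32)/(8*u))
q(m, a) = 26*m + a*m
-53*q(F(b(4)), 30) = -53*(1/256)*(-64 + √2)/2*(26 + 30) = -53*(1/256)*(½)*(-64 + √2)*56 = -53*(-⅛ + √2/512)*56 = -53*(-7 + 7*√2/64) = 371 - 371*√2/64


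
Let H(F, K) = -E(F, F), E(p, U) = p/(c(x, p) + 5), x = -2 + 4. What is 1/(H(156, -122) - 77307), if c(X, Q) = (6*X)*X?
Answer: -29/2242059 ≈ -1.2935e-5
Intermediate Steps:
x = 2
c(X, Q) = 6*X**2
E(p, U) = p/29 (E(p, U) = p/(6*2**2 + 5) = p/(6*4 + 5) = p/(24 + 5) = p/29)
H(F, K) = -F/29
1/(H(156, -122) - 77307) = 1/(-1/29*156 - 77307) = 1/(-156/29 - 77307) = 1/(-2242059/29) = -29/2242059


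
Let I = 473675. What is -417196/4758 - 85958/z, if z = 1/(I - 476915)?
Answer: 50966201314/183 ≈ 2.7850e+8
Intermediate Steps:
z = -1/3240 (z = 1/(473675 - 476915) = 1/(-3240) = -1/3240 ≈ -0.00030864)
-417196/4758 - 85958/z = -417196/4758 - 85958/(-1/3240) = -417196*1/4758 - 85958*(-3240) = -16046/183 + 278503920 = 50966201314/183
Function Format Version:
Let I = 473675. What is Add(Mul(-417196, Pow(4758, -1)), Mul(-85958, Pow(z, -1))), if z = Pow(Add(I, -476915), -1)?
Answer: Rational(50966201314, 183) ≈ 2.7850e+8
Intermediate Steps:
z = Rational(-1, 3240) (z = Pow(Add(473675, -476915), -1) = Pow(-3240, -1) = Rational(-1, 3240) ≈ -0.00030864)
Add(Mul(-417196, Pow(4758, -1)), Mul(-85958, Pow(z, -1))) = Add(Mul(-417196, Pow(4758, -1)), Mul(-85958, Pow(Rational(-1, 3240), -1))) = Add(Mul(-417196, Rational(1, 4758)), Mul(-85958, -3240)) = Add(Rational(-16046, 183), 278503920) = Rational(50966201314, 183)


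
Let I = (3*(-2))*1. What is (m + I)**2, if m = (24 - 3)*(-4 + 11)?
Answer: 19881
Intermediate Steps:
m = 147 (m = 21*7 = 147)
I = -6 (I = -6*1 = -6)
(m + I)**2 = (147 - 6)**2 = 141**2 = 19881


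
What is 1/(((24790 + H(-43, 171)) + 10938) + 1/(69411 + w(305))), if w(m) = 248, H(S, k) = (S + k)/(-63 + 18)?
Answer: 3134655/111986037533 ≈ 2.7991e-5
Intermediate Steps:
H(S, k) = -S/45 - k/45 (H(S, k) = (S + k)/(-45) = (S + k)*(-1/45) = -S/45 - k/45)
1/(((24790 + H(-43, 171)) + 10938) + 1/(69411 + w(305))) = 1/(((24790 + (-1/45*(-43) - 1/45*171)) + 10938) + 1/(69411 + 248)) = 1/(((24790 + (43/45 - 19/5)) + 10938) + 1/69659) = 1/(((24790 - 128/45) + 10938) + 1/69659) = 1/((1115422/45 + 10938) + 1/69659) = 1/(1607632/45 + 1/69659) = 1/(111986037533/3134655) = 3134655/111986037533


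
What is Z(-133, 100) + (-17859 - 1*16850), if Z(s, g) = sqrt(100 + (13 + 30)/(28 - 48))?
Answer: -34709 + sqrt(9785)/10 ≈ -34699.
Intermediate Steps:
Z(s, g) = sqrt(9785)/10 (Z(s, g) = sqrt(100 + 43/(-20)) = sqrt(100 + 43*(-1/20)) = sqrt(100 - 43/20) = sqrt(1957/20) = sqrt(9785)/10)
Z(-133, 100) + (-17859 - 1*16850) = sqrt(9785)/10 + (-17859 - 1*16850) = sqrt(9785)/10 + (-17859 - 16850) = sqrt(9785)/10 - 34709 = -34709 + sqrt(9785)/10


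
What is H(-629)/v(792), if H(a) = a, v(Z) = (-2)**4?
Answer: -629/16 ≈ -39.313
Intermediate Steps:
v(Z) = 16
H(-629)/v(792) = -629/16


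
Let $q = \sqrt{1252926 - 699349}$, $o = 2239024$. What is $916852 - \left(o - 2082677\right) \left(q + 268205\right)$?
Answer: $-41932130283 - 156347 \sqrt{553577} \approx -4.2048 \cdot 10^{10}$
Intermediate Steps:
$q = \sqrt{553577} \approx 744.03$
$916852 - \left(o - 2082677\right) \left(q + 268205\right) = 916852 - \left(2239024 - 2082677\right) \left(\sqrt{553577} + 268205\right) = 916852 - 156347 \left(268205 + \sqrt{553577}\right) = 916852 - \left(41933047135 + 156347 \sqrt{553577}\right) = -41932130283 - 156347 \sqrt{553577}$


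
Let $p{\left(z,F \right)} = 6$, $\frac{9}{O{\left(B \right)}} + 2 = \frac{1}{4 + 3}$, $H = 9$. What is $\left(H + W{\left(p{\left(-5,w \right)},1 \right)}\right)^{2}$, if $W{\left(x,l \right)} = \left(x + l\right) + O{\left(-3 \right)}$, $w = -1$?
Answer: $\frac{21025}{169} \approx 124.41$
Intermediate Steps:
$O{\left(B \right)} = - \frac{63}{13}$ ($O{\left(B \right)} = \frac{9}{-2 + \frac{1}{4 + 3}} = \frac{9}{-2 + \frac{1}{7}} = \frac{9}{- \frac{13}{7}} = 9 \left(- \frac{7}{13}\right) = - \frac{63}{13}$)
$W{\left(x,l \right)} = - \frac{63}{13} + l + x$ ($W{\left(x,l \right)} = \left(x + l\right) - \frac{63}{13} = \left(l + x\right) - \frac{63}{13} = - \frac{63}{13} + l + x$)
$\left(H + W{\left(p{\left(-5,w \right)},1 \right)}\right)^{2} = \left(9 + \left(- \frac{63}{13} + 1 + 6\right)\right)^{2} = \left(9 + \frac{28}{13}\right)^{2} = \left(\frac{145}{13}\right)^{2} = \frac{21025}{169}$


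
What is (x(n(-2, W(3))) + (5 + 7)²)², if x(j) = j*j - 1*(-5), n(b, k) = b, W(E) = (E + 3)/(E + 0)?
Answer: 23409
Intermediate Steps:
W(E) = (3 + E)/E
x(j) = 5 + j² (x(j) = j² + 5 = 5 + j²)
(x(n(-2, W(3))) + (5 + 7)²)² = ((5 + (-2)²) + (5 + 7)²)² = ((5 + 4) + 12²)² = (9 + 144)² = 153² = 23409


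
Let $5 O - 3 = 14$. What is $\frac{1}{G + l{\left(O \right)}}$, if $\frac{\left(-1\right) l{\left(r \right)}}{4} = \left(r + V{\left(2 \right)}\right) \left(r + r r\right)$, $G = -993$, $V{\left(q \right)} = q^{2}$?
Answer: $- \frac{125}{179477} \approx -0.00069647$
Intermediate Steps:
$O = \frac{17}{5}$ ($O = \frac{3}{5} + \frac{1}{5} \cdot 14 = \frac{3}{5} + \frac{14}{5} = \frac{17}{5} \approx 3.4$)
$l{\left(r \right)} = - 4 \left(4 + r\right) \left(r + r^{2}\right)$ ($l{\left(r \right)} = - 4 \left(r + 2^{2}\right) \left(r + r r\right) = - 4 \left(r + 4\right) \left(r + r^{2}\right) = - 4 \left(4 + r\right) \left(r + r^{2}\right)$)
$\frac{1}{G + l{\left(O \right)}} = \frac{1}{-993 - \frac{68 \left(4 + \left(\frac{17}{5}\right)^{2} + 5 \cdot \frac{17}{5}\right)}{5}} = \frac{1}{-993 - \frac{68 \left(4 + \frac{289}{25} + 17\right)}{5}} = \frac{1}{-993 - \frac{68}{5} \cdot \frac{814}{25}} = \frac{1}{-993 - \frac{55352}{125}} = \frac{1}{- \frac{179477}{125}} = - \frac{125}{179477}$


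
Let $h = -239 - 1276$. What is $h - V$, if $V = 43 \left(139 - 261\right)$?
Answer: $3731$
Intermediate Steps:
$h = -1515$ ($h = -239 - 1276 = -1515$)
$V = -5246$ ($V = 43 \left(-122\right) = -5246$)
$h - V = -1515 - -5246 = -1515 + 5246 = 3731$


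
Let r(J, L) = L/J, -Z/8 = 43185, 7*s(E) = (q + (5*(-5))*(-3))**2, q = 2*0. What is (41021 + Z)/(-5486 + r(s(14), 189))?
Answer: 190286875/3428603 ≈ 55.500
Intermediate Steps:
q = 0
s(E) = 5625/7 (s(E) = (0 + (5*(-5))*(-3))**2/7 = (0 - 25*(-3))**2/7 = (0 + 75)**2/7 = (1/7)*75**2 = (1/7)*5625 = 5625/7)
Z = -345480 (Z = -8*43185 = -345480)
(41021 + Z)/(-5486 + r(s(14), 189)) = (41021 - 345480)/(-5486 + 189/(5625/7)) = -304459/(-5486 + 189*(7/5625)) = -304459/(-5486 + 147/625) = -304459/(-3428603/625) = -304459*(-625/3428603) = 190286875/3428603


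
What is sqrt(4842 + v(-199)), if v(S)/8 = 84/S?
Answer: sqrt(191614314)/199 ≈ 69.560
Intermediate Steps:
v(S) = 672/S (v(S) = 8*(84/S) = 672/S)
sqrt(4842 + v(-199)) = sqrt(4842 + 672/(-199)) = sqrt(4842 + 672*(-1/199)) = sqrt(4842 - 672/199) = sqrt(962886/199) = sqrt(191614314)/199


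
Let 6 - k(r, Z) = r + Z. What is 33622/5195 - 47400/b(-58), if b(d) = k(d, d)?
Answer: -121070558/316895 ≈ -382.05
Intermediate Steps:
k(r, Z) = 6 - Z - r (k(r, Z) = 6 - (r + Z) = 6 - (Z + r) = 6 + (-Z - r) = 6 - Z - r)
b(d) = 6 - 2*d (b(d) = 6 - d - d = 6 - 2*d)
33622/5195 - 47400/b(-58) = 33622/5195 - 47400/(6 - 2*(-58)) = 33622*(1/5195) - 47400/(6 + 116) = 33622/5195 - 47400/122 = 33622/5195 - 47400*1/122 = 33622/5195 - 23700/61 = -121070558/316895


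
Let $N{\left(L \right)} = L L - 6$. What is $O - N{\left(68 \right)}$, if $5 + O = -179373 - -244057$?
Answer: $60061$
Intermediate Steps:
$N{\left(L \right)} = -6 + L^{2}$ ($N{\left(L \right)} = L^{2} - 6 = -6 + L^{2}$)
$O = 64679$ ($O = -5 - -64684 = -5 + \left(-179373 + 244057\right) = -5 + 64684 = 64679$)
$O - N{\left(68 \right)} = 64679 - \left(-6 + 68^{2}\right) = 64679 - \left(-6 + 4624\right) = 64679 - 4618 = 60061$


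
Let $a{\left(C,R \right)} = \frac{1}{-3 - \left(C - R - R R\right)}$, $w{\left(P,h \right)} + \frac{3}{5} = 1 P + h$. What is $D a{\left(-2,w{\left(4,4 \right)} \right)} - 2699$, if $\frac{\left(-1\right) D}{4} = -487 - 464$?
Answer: $- \frac{4031671}{1529} \approx -2636.8$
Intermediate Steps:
$D = 3804$ ($D = - 4 \left(-487 - 464\right) = \left(-4\right) \left(-951\right) = 3804$)
$w{\left(P,h \right)} = - \frac{3}{5} + P + h$ ($w{\left(P,h \right)} = - \frac{3}{5} + \left(1 P + h\right) = - \frac{3}{5} + \left(P + h\right) = - \frac{3}{5} + P + h$)
$a{\left(C,R \right)} = \frac{1}{-3 + R + R^{2} - C}$ ($a{\left(C,R \right)} = \frac{1}{-3 - \left(C - R - R^{2}\right)} = \frac{1}{-3 + \left(R + R^{2} - C\right)} = \frac{1}{-3 + R + R^{2} - C}$)
$D a{\left(-2,w{\left(4,4 \right)} \right)} - 2699 = 3804 \left(- \frac{1}{3 - 2 - \left(- \frac{3}{5} + 4 + 4\right) - \left(- \frac{3}{5} + 4 + 4\right)^{2}}\right) - 2699 = 3804 \left(- \frac{1}{3 - 2 - \frac{37}{5} - \left(\frac{37}{5}\right)^{2}}\right) - 2699 = 3804 \left(- \frac{1}{3 - 2 - \frac{37}{5} - \frac{1369}{25}}\right) - 2699 = 3804 \left(- \frac{1}{- \frac{1529}{25}}\right) - 2699 = 3804 \left(\left(-1\right) \left(- \frac{25}{1529}\right)\right) - 2699 = 3804 \cdot \frac{25}{1529} - 2699 = \frac{95100}{1529} - 2699 = - \frac{4031671}{1529}$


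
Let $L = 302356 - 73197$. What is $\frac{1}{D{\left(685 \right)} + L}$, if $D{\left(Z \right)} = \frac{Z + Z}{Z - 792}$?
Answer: $\frac{107}{24518643} \approx 4.364 \cdot 10^{-6}$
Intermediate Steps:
$D{\left(Z \right)} = \frac{2 Z}{-792 + Z}$
$L = 229159$
$\frac{1}{D{\left(685 \right)} + L} = \frac{1}{2 \cdot 685 \frac{1}{-792 + 685} + 229159} = \frac{1}{2 \cdot 685 \frac{1}{-107} + 229159} = \frac{1}{2 \cdot 685 \left(- \frac{1}{107}\right) + 229159} = \frac{1}{- \frac{1370}{107} + 229159} = \frac{1}{\frac{24518643}{107}} = \frac{107}{24518643}$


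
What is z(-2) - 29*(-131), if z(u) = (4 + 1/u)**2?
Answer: 15245/4 ≈ 3811.3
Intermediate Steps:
z(-2) - 29*(-131) = (1 + 4*(-2))**2/(-2)**2 - 29*(-131) = (1 - 8)**2/4 + 3799 = (1/4)*(-7)**2 + 3799 = (1/4)*49 + 3799 = 49/4 + 3799 = 15245/4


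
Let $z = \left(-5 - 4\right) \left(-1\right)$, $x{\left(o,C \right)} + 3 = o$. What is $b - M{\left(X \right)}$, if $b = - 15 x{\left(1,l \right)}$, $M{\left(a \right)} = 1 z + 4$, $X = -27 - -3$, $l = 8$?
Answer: $17$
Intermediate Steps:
$x{\left(o,C \right)} = -3 + o$
$z = 9$ ($z = \left(-9\right) \left(-1\right) = 9$)
$X = -24$ ($X = -27 + 3 = -24$)
$M{\left(a \right)} = 13$ ($M{\left(a \right)} = 1 \cdot 9 + 4 = 9 + 4 = 13$)
$b = 30$ ($b = - 15 \left(-3 + 1\right) = \left(-15\right) \left(-2\right) = 30$)
$b - M{\left(X \right)} = 30 - 13 = 17$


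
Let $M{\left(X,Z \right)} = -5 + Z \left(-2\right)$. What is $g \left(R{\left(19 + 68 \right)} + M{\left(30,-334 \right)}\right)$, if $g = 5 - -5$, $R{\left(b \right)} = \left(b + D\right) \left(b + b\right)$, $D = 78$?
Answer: $293730$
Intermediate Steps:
$R{\left(b \right)} = 2 b \left(78 + b\right)$ ($R{\left(b \right)} = \left(b + 78\right) \left(b + b\right) = \left(78 + b\right) 2 b = 2 b \left(78 + b\right)$)
$M{\left(X,Z \right)} = -5 - 2 Z$
$g = 10$ ($g = 5 + 5 = 10$)
$g \left(R{\left(19 + 68 \right)} + M{\left(30,-334 \right)}\right) = 10 \left(2 \left(19 + 68\right) \left(78 + \left(19 + 68\right)\right) - -663\right) = 10 \left(2 \cdot 87 \left(78 + 87\right) + \left(-5 + 668\right)\right) = 10 \left(2 \cdot 87 \cdot 165 + 663\right) = 10 \left(28710 + 663\right) = 10 \cdot 29373 = 293730$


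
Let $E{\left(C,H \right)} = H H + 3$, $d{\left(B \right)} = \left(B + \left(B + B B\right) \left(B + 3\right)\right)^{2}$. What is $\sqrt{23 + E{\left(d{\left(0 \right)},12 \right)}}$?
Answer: $\sqrt{170} \approx 13.038$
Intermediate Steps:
$d{\left(B \right)} = \left(B + \left(3 + B\right) \left(B + B^{2}\right)\right)^{2}$ ($d{\left(B \right)} = \left(B + \left(B + B^{2}\right) \left(3 + B\right)\right)^{2} = \left(B + \left(3 + B\right) \left(B + B^{2}\right)\right)^{2}$)
$E{\left(C,H \right)} = 3 + H^{2}$ ($E{\left(C,H \right)} = H^{2} + 3 = 3 + H^{2}$)
$\sqrt{23 + E{\left(d{\left(0 \right)},12 \right)}} = \sqrt{23 + \left(3 + 12^{2}\right)} = \sqrt{23 + \left(3 + 144\right)} = \sqrt{23 + 147} = \sqrt{170}$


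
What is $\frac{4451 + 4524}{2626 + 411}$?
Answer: $\frac{8975}{3037} \approx 2.9552$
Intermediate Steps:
$\frac{4451 + 4524}{2626 + 411} = \frac{8975}{3037}$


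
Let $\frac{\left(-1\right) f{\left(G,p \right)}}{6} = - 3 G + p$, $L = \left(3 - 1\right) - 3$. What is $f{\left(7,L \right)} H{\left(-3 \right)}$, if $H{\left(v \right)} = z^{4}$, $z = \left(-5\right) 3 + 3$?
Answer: $2737152$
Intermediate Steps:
$z = -12$ ($z = -15 + 3 = -12$)
$H{\left(v \right)} = 20736$ ($H{\left(v \right)} = \left(-12\right)^{4} = 20736$)
$L = -1$ ($L = 2 - 3 = -1$)
$f{\left(G,p \right)} = - 6 p + 18 G$ ($f{\left(G,p \right)} = - 6 \left(- 3 G + p\right) = - 6 \left(p - 3 G\right) = - 6 p + 18 G$)
$f{\left(7,L \right)} H{\left(-3 \right)} = \left(\left(-6\right) \left(-1\right) + 18 \cdot 7\right) 20736 = \left(6 + 126\right) 20736 = 132 \cdot 20736 = 2737152$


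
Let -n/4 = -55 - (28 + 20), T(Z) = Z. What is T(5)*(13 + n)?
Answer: 2125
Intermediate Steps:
n = 412 (n = -4*(-55 - (28 + 20)) = -4*(-55 - 1*48) = -4*(-55 - 48) = -4*(-103) = 412)
T(5)*(13 + n) = 5*(13 + 412) = 5*425 = 2125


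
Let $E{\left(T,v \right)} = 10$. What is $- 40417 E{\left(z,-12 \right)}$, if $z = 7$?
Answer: $-404170$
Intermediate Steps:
$- 40417 E{\left(z,-12 \right)} = \left(-40417\right) 10 = -404170$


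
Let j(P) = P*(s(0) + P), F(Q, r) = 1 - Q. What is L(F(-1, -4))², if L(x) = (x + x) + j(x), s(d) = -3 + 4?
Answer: 100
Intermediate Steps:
s(d) = 1
j(P) = P*(1 + P)
L(x) = 2*x + x*(1 + x) (L(x) = (x + x) + x*(1 + x) = 2*x + x*(1 + x))
L(F(-1, -4))² = ((1 - 1*(-1))*(3 + (1 - 1*(-1))))² = ((1 + 1)*(3 + (1 + 1)))² = (2*(3 + 2))² = (2*5)² = 10² = 100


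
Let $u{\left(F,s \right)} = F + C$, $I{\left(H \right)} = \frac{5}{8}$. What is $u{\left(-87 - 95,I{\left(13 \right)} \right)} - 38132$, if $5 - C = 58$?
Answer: $-38367$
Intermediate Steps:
$C = -53$ ($C = 5 - 58 = -53$)
$I{\left(H \right)} = \frac{5}{8}$ ($I{\left(H \right)} = 5 \cdot \frac{1}{8} = \frac{5}{8}$)
$u{\left(F,s \right)} = -53 + F$ ($u{\left(F,s \right)} = F - 53 = -53 + F$)
$u{\left(-87 - 95,I{\left(13 \right)} \right)} - 38132 = \left(-53 - 182\right) - 38132 = -235 - 38132 = -38367$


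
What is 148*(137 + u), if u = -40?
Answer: 14356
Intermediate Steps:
148*(137 + u) = 148*(137 - 40) = 148*97 = 14356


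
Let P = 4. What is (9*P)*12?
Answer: 432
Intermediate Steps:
(9*P)*12 = (9*4)*12 = 36*12 = 432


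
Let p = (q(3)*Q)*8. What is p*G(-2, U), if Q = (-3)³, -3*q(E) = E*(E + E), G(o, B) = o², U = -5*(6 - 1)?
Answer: 5184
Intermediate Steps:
U = -25 (U = -5*5 = -25)
q(E) = -2*E²/3 (q(E) = -E*(E + E)/3 = -E*2*E/3 = -2*E²/3)
Q = -27
p = 1296 (p = (-⅔*3²*(-27))*8 = (-⅔*9*(-27))*8 = -6*(-27)*8 = 162*8 = 1296)
p*G(-2, U) = 1296*(-2)² = 1296*4 = 5184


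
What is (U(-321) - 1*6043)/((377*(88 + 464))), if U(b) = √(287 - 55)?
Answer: -6043/208104 + √58/104052 ≈ -0.028965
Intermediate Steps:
U(b) = 2*√58 (U(b) = √232 = 2*√58)
(U(-321) - 1*6043)/((377*(88 + 464))) = (2*√58 - 1*6043)/((377*(88 + 464))) = (2*√58 - 6043)/((377*552)) = (-6043 + 2*√58)/208104 = (-6043 + 2*√58)*(1/208104) = -6043/208104 + √58/104052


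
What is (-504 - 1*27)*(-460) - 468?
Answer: 243792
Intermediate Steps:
(-504 - 1*27)*(-460) - 468 = (-504 - 27)*(-460) - 468 = -531*(-460) - 468 = 244260 - 468 = 243792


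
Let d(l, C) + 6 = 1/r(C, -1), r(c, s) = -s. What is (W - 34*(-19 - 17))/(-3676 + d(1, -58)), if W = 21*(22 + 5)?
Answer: -199/409 ≈ -0.48655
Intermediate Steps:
W = 567 (W = 21*27 = 567)
d(l, C) = -5 (d(l, C) = -6 + 1/(-1*(-1)) = -6 + 1/1 = -6 + 1 = -5)
(W - 34*(-19 - 17))/(-3676 + d(1, -58)) = (567 - 34*(-19 - 17))/(-3676 - 5) = (567 - 34*(-36))/(-3681) = (567 + 1224)*(-1/3681) = 1791*(-1/3681) = -199/409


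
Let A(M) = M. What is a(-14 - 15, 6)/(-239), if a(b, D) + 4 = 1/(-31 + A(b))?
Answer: 241/14340 ≈ 0.016806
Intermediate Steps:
a(b, D) = -4 + 1/(-31 + b)
a(-14 - 15, 6)/(-239) = ((125 - 4*(-14 - 15))/(-31 + (-14 - 15)))/(-239) = ((125 - 4*(-29))/(-31 - 29))*(-1/239) = ((125 + 116)/(-60))*(-1/239) = -1/60*241*(-1/239) = -241/60*(-1/239) = 241/14340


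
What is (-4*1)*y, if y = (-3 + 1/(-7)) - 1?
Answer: 116/7 ≈ 16.571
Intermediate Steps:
y = -29/7 (y = (-3 - ⅐) - 1 = -22/7 - 1 = -29/7 ≈ -4.1429)
(-4*1)*y = -4*1*(-29/7) = -4*(-29/7) = 116/7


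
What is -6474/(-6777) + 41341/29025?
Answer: 17336141/7285275 ≈ 2.3796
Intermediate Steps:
-6474/(-6777) + 41341/29025 = -6474*(-1/6777) + 41341*(1/29025) = 2158/2259 + 41341/29025 = 17336141/7285275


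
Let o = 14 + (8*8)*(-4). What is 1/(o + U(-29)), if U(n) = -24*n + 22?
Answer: 1/476 ≈ 0.0021008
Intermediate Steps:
U(n) = 22 - 24*n
o = -242 (o = 14 + 64*(-4) = 14 - 256 = -242)
1/(o + U(-29)) = 1/(-242 + (22 - 24*(-29))) = 1/(-242 + (22 + 696)) = 1/(-242 + 718) = 1/476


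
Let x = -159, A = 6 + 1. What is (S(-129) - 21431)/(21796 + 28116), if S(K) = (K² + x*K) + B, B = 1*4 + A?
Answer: 3933/12478 ≈ 0.31519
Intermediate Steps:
A = 7
B = 11 (B = 1*4 + 7 = 4 + 7 = 11)
S(K) = 11 + K² - 159*K (S(K) = (K² - 159*K) + 11 = 11 + K² - 159*K)
(S(-129) - 21431)/(21796 + 28116) = ((11 + (-129)² - 159*(-129)) - 21431)/(21796 + 28116) = ((11 + 16641 + 20511) - 21431)/49912 = (37163 - 21431)*(1/49912) = 15732*(1/49912) = 3933/12478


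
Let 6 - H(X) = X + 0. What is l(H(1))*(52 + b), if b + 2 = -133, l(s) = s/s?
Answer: -83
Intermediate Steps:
H(X) = 6 - X (H(X) = 6 - (X + 0) = 6 - X)
l(s) = 1
b = -135 (b = -2 - 133 = -135)
l(H(1))*(52 + b) = 1*(52 - 135) = 1*(-83) = -83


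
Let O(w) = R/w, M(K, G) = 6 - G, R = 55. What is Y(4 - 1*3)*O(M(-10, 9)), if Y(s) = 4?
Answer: -220/3 ≈ -73.333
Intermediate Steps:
O(w) = 55/w
Y(4 - 1*3)*O(M(-10, 9)) = 4*(55/(6 - 1*9)) = 4*(55/(6 - 9)) = 4*(55/(-3)) = 4*(55*(-1/3)) = 4*(-55/3) = -220/3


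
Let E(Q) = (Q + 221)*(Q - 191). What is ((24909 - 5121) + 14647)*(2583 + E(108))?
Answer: -851370940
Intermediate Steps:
E(Q) = (-191 + Q)*(221 + Q) (E(Q) = (221 + Q)*(-191 + Q) = (-191 + Q)*(221 + Q))
((24909 - 5121) + 14647)*(2583 + E(108)) = ((24909 - 5121) + 14647)*(2583 + (-42211 + 108² + 30*108)) = (19788 + 14647)*(2583 + (-42211 + 11664 + 3240)) = 34435*(2583 - 27307) = 34435*(-24724) = -851370940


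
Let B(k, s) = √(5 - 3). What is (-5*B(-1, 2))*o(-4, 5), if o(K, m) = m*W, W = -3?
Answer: 75*√2 ≈ 106.07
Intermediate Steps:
B(k, s) = √2
o(K, m) = -3*m (o(K, m) = m*(-3) = -3*m)
(-5*B(-1, 2))*o(-4, 5) = (-5*√2)*(-3*5) = -5*√2*(-15) = 75*√2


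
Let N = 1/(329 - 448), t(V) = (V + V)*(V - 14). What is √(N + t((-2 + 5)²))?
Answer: I*√1274609/119 ≈ 9.4873*I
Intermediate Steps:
t(V) = 2*V*(-14 + V) (t(V) = (2*V)*(-14 + V) = 2*V*(-14 + V))
N = -1/119 (N = 1/(-119) = -1/119 ≈ -0.0084034)
√(N + t((-2 + 5)²)) = √(-1/119 + 2*(-2 + 5)²*(-14 + (-2 + 5)²)) = √(-1/119 + 2*3²*(-14 + 3²)) = √(-1/119 + 2*9*(-14 + 9)) = √(-1/119 + 2*9*(-5)) = √(-1/119 - 90) = √(-10711/119) = I*√1274609/119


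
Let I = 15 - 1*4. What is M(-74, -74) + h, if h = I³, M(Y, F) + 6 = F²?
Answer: 6801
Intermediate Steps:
M(Y, F) = -6 + F²
I = 11 (I = 15 - 4 = 11)
h = 1331 (h = 11³ = 1331)
M(-74, -74) + h = (-6 + (-74)²) + 1331 = (-6 + 5476) + 1331 = 5470 + 1331 = 6801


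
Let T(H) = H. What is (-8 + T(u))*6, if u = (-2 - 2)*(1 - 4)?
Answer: 24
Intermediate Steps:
u = 12 (u = -4*(-3) = 12)
(-8 + T(u))*6 = (-8 + 12)*6 = 4*6 = 24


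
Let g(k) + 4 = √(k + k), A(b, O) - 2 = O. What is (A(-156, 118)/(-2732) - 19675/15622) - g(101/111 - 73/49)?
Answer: 28772619/10669826 - 2*I*√175047/777 ≈ 2.6966 - 1.0769*I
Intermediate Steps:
A(b, O) = 2 + O
g(k) = -4 + √2*√k (g(k) = -4 + √(k + k) = -4 + √(2*k) = -4 + √2*√k)
(A(-156, 118)/(-2732) - 19675/15622) - g(101/111 - 73/49) = ((2 + 118)/(-2732) - 19675/15622) - (-4 + √2*√(101/111 - 73/49)) = (120*(-1/2732) - 19675*1/15622) - (-4 + √2*√(101*(1/111) - 73*1/49)) = (-30/683 - 19675/15622) - (-4 + √2*√(101/111 - 73/49)) = -13906685/10669826 - (-4 + √2*√(-3154/5439)) = -13906685/10669826 - (-4 + √2*(I*√350094/777)) = -13906685/10669826 - (-4 + 2*I*√175047/777) = -13906685/10669826 + (4 - 2*I*√175047/777) = 28772619/10669826 - 2*I*√175047/777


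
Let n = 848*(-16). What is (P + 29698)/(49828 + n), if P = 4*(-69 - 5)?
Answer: 14701/18130 ≈ 0.81087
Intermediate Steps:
P = -296 (P = 4*(-74) = -296)
n = -13568
(P + 29698)/(49828 + n) = (-296 + 29698)/(49828 - 13568) = 29402/36260 = 29402*(1/36260) = 14701/18130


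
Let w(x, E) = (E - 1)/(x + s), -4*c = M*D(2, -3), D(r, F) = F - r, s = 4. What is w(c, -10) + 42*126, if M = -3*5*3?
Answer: 100552/19 ≈ 5292.2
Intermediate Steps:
M = -45 (M = -15*3 = -45)
c = -225/4 (c = -(-45)*(-3 - 1*2)/4 = -(-45)*(-3 - 2)/4 = -(-45)*(-5)/4 = -1/4*225 = -225/4 ≈ -56.250)
w(x, E) = (-1 + E)/(4 + x) (w(x, E) = (E - 1)/(x + 4) = (-1 + E)/(4 + x))
w(c, -10) + 42*126 = (-1 - 10)/(4 - 225/4) + 42*126 = -11/(-209/4) + 5292 = -4/209*(-11) + 5292 = 4/19 + 5292 = 100552/19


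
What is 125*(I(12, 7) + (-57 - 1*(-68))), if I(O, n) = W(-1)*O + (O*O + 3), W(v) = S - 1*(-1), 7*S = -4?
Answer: 142750/7 ≈ 20393.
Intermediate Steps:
S = -4/7 (S = (1/7)*(-4) = -4/7 ≈ -0.57143)
W(v) = 3/7 (W(v) = -4/7 - 1*(-1) = -4/7 + 1 = 3/7)
I(O, n) = 3 + O**2 + 3*O/7 (I(O, n) = 3*O/7 + (O*O + 3) = 3*O/7 + (O**2 + 3) = 3*O/7 + (3 + O**2) = 3 + O**2 + 3*O/7)
125*(I(12, 7) + (-57 - 1*(-68))) = 125*((3 + 12**2 + (3/7)*12) + (-57 - 1*(-68))) = 125*((3 + 144 + 36/7) + (-57 + 68)) = 125*(1065/7 + 11) = 125*(1142/7) = 142750/7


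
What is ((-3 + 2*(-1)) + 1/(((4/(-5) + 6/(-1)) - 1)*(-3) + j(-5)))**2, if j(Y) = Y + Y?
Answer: 108900/4489 ≈ 24.259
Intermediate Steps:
j(Y) = 2*Y
((-3 + 2*(-1)) + 1/(((4/(-5) + 6/(-1)) - 1)*(-3) + j(-5)))**2 = ((-3 + 2*(-1)) + 1/(((4/(-5) + 6/(-1)) - 1)*(-3) + 2*(-5)))**2 = ((-3 - 2) + 1/(((4*(-1/5) + 6*(-1)) - 1)*(-3) - 10))**2 = (-5 + 1/(((-4/5 - 6) - 1)*(-3) - 10))**2 = (-5 + 1/((-34/5 - 1)*(-3) - 10))**2 = (-5 + 1/(-39/5*(-3) - 10))**2 = (-5 + 1/(117/5 - 10))**2 = (-5 + 1/(67/5))**2 = (-5 + 5/67)**2 = (-330/67)**2 = 108900/4489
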